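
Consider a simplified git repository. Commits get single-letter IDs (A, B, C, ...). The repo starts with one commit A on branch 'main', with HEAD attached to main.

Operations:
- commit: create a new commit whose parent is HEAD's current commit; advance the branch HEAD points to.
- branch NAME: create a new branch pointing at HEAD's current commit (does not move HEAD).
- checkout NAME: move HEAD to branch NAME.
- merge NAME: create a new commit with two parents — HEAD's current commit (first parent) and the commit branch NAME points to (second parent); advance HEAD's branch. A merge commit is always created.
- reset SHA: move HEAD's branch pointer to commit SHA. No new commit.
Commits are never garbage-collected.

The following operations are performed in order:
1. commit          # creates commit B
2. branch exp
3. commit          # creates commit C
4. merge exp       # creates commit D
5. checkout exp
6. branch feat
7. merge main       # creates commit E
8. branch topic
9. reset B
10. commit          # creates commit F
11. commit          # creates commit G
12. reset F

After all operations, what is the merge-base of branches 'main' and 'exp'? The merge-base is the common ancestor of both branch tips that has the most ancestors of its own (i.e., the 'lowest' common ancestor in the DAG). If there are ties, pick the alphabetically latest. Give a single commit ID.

After op 1 (commit): HEAD=main@B [main=B]
After op 2 (branch): HEAD=main@B [exp=B main=B]
After op 3 (commit): HEAD=main@C [exp=B main=C]
After op 4 (merge): HEAD=main@D [exp=B main=D]
After op 5 (checkout): HEAD=exp@B [exp=B main=D]
After op 6 (branch): HEAD=exp@B [exp=B feat=B main=D]
After op 7 (merge): HEAD=exp@E [exp=E feat=B main=D]
After op 8 (branch): HEAD=exp@E [exp=E feat=B main=D topic=E]
After op 9 (reset): HEAD=exp@B [exp=B feat=B main=D topic=E]
After op 10 (commit): HEAD=exp@F [exp=F feat=B main=D topic=E]
After op 11 (commit): HEAD=exp@G [exp=G feat=B main=D topic=E]
After op 12 (reset): HEAD=exp@F [exp=F feat=B main=D topic=E]
ancestors(main=D): ['A', 'B', 'C', 'D']
ancestors(exp=F): ['A', 'B', 'F']
common: ['A', 'B']

Answer: B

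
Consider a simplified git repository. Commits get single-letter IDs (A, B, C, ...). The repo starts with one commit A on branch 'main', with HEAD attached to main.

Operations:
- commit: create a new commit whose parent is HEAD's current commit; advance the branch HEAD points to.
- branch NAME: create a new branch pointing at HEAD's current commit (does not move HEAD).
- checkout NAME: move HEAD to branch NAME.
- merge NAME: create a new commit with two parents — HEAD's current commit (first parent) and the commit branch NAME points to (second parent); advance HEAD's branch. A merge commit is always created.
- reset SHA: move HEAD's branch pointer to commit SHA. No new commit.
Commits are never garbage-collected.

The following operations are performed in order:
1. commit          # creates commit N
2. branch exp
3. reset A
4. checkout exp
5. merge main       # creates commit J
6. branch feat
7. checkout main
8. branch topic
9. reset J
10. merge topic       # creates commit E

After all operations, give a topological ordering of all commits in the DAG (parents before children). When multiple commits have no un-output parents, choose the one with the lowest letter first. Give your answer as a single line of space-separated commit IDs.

After op 1 (commit): HEAD=main@N [main=N]
After op 2 (branch): HEAD=main@N [exp=N main=N]
After op 3 (reset): HEAD=main@A [exp=N main=A]
After op 4 (checkout): HEAD=exp@N [exp=N main=A]
After op 5 (merge): HEAD=exp@J [exp=J main=A]
After op 6 (branch): HEAD=exp@J [exp=J feat=J main=A]
After op 7 (checkout): HEAD=main@A [exp=J feat=J main=A]
After op 8 (branch): HEAD=main@A [exp=J feat=J main=A topic=A]
After op 9 (reset): HEAD=main@J [exp=J feat=J main=J topic=A]
After op 10 (merge): HEAD=main@E [exp=J feat=J main=E topic=A]
commit A: parents=[]
commit E: parents=['J', 'A']
commit J: parents=['N', 'A']
commit N: parents=['A']

Answer: A N J E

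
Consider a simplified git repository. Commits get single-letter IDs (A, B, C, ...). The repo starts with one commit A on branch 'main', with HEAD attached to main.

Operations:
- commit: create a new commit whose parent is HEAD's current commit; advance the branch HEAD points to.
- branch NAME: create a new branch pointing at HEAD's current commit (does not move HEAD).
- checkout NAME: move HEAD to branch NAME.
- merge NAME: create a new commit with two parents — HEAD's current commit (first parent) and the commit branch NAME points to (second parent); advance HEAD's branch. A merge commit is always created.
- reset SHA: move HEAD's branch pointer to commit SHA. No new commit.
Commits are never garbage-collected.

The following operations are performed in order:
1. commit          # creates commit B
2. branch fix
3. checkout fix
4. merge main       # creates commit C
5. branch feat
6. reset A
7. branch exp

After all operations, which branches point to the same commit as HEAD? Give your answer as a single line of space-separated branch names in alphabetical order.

After op 1 (commit): HEAD=main@B [main=B]
After op 2 (branch): HEAD=main@B [fix=B main=B]
After op 3 (checkout): HEAD=fix@B [fix=B main=B]
After op 4 (merge): HEAD=fix@C [fix=C main=B]
After op 5 (branch): HEAD=fix@C [feat=C fix=C main=B]
After op 6 (reset): HEAD=fix@A [feat=C fix=A main=B]
After op 7 (branch): HEAD=fix@A [exp=A feat=C fix=A main=B]

Answer: exp fix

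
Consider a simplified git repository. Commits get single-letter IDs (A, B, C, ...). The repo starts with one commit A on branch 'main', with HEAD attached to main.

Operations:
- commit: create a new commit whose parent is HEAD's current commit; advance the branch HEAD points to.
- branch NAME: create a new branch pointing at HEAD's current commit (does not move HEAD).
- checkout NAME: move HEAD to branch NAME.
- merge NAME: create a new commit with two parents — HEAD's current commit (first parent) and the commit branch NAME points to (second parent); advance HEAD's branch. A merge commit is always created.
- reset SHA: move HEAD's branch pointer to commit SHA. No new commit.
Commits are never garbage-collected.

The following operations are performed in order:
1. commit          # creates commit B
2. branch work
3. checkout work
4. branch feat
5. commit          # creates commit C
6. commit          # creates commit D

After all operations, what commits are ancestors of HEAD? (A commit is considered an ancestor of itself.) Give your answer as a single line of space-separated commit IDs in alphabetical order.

Answer: A B C D

Derivation:
After op 1 (commit): HEAD=main@B [main=B]
After op 2 (branch): HEAD=main@B [main=B work=B]
After op 3 (checkout): HEAD=work@B [main=B work=B]
After op 4 (branch): HEAD=work@B [feat=B main=B work=B]
After op 5 (commit): HEAD=work@C [feat=B main=B work=C]
After op 6 (commit): HEAD=work@D [feat=B main=B work=D]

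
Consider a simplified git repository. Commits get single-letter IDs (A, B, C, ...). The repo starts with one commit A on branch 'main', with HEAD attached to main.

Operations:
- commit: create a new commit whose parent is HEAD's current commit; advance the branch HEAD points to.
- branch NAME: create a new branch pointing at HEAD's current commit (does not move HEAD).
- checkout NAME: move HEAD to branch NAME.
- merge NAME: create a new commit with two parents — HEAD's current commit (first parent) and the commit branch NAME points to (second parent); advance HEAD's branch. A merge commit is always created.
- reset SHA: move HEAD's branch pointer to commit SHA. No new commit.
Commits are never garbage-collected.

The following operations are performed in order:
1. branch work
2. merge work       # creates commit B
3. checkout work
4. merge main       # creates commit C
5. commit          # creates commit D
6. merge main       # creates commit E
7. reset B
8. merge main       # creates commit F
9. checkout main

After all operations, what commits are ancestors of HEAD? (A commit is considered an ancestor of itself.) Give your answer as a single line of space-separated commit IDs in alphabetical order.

Answer: A B

Derivation:
After op 1 (branch): HEAD=main@A [main=A work=A]
After op 2 (merge): HEAD=main@B [main=B work=A]
After op 3 (checkout): HEAD=work@A [main=B work=A]
After op 4 (merge): HEAD=work@C [main=B work=C]
After op 5 (commit): HEAD=work@D [main=B work=D]
After op 6 (merge): HEAD=work@E [main=B work=E]
After op 7 (reset): HEAD=work@B [main=B work=B]
After op 8 (merge): HEAD=work@F [main=B work=F]
After op 9 (checkout): HEAD=main@B [main=B work=F]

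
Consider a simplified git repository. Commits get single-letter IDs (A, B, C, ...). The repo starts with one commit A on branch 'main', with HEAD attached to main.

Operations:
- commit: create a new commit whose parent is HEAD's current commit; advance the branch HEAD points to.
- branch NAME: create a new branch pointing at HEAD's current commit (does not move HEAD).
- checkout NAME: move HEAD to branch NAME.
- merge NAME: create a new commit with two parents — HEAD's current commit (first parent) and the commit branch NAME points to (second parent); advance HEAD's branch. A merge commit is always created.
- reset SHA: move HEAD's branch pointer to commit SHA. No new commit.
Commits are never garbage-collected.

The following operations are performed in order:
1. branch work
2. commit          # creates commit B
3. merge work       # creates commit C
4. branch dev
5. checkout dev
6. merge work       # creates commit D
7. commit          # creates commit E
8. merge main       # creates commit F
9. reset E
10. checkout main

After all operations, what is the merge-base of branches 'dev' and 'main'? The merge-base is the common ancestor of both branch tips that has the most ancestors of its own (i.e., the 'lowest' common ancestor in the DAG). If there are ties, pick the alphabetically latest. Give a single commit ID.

Answer: C

Derivation:
After op 1 (branch): HEAD=main@A [main=A work=A]
After op 2 (commit): HEAD=main@B [main=B work=A]
After op 3 (merge): HEAD=main@C [main=C work=A]
After op 4 (branch): HEAD=main@C [dev=C main=C work=A]
After op 5 (checkout): HEAD=dev@C [dev=C main=C work=A]
After op 6 (merge): HEAD=dev@D [dev=D main=C work=A]
After op 7 (commit): HEAD=dev@E [dev=E main=C work=A]
After op 8 (merge): HEAD=dev@F [dev=F main=C work=A]
After op 9 (reset): HEAD=dev@E [dev=E main=C work=A]
After op 10 (checkout): HEAD=main@C [dev=E main=C work=A]
ancestors(dev=E): ['A', 'B', 'C', 'D', 'E']
ancestors(main=C): ['A', 'B', 'C']
common: ['A', 'B', 'C']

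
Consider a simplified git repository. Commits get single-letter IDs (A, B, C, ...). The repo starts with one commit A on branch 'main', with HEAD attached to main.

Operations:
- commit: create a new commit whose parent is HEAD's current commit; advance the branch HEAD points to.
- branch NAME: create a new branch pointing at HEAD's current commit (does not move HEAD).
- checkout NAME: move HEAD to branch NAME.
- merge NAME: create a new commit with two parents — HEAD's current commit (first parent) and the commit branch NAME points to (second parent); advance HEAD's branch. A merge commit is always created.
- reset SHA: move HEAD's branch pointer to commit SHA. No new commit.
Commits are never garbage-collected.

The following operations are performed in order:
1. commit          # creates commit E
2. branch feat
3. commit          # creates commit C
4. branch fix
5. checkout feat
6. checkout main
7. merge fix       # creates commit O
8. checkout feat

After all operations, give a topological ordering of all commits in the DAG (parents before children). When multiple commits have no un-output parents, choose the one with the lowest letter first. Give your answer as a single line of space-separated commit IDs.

After op 1 (commit): HEAD=main@E [main=E]
After op 2 (branch): HEAD=main@E [feat=E main=E]
After op 3 (commit): HEAD=main@C [feat=E main=C]
After op 4 (branch): HEAD=main@C [feat=E fix=C main=C]
After op 5 (checkout): HEAD=feat@E [feat=E fix=C main=C]
After op 6 (checkout): HEAD=main@C [feat=E fix=C main=C]
After op 7 (merge): HEAD=main@O [feat=E fix=C main=O]
After op 8 (checkout): HEAD=feat@E [feat=E fix=C main=O]
commit A: parents=[]
commit C: parents=['E']
commit E: parents=['A']
commit O: parents=['C', 'C']

Answer: A E C O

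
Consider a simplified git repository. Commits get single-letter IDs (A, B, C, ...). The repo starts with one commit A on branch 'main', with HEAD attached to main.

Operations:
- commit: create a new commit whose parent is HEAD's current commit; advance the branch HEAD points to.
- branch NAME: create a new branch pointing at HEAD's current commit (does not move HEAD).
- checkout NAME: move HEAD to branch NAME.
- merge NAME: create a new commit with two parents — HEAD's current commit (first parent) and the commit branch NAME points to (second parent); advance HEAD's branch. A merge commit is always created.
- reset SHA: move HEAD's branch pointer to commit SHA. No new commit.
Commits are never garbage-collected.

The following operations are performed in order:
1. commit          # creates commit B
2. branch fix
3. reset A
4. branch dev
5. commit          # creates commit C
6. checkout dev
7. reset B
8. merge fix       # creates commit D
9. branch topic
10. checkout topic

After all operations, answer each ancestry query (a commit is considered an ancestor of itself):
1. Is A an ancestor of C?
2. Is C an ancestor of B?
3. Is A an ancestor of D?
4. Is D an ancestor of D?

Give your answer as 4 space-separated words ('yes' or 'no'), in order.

Answer: yes no yes yes

Derivation:
After op 1 (commit): HEAD=main@B [main=B]
After op 2 (branch): HEAD=main@B [fix=B main=B]
After op 3 (reset): HEAD=main@A [fix=B main=A]
After op 4 (branch): HEAD=main@A [dev=A fix=B main=A]
After op 5 (commit): HEAD=main@C [dev=A fix=B main=C]
After op 6 (checkout): HEAD=dev@A [dev=A fix=B main=C]
After op 7 (reset): HEAD=dev@B [dev=B fix=B main=C]
After op 8 (merge): HEAD=dev@D [dev=D fix=B main=C]
After op 9 (branch): HEAD=dev@D [dev=D fix=B main=C topic=D]
After op 10 (checkout): HEAD=topic@D [dev=D fix=B main=C topic=D]
ancestors(C) = {A,C}; A in? yes
ancestors(B) = {A,B}; C in? no
ancestors(D) = {A,B,D}; A in? yes
ancestors(D) = {A,B,D}; D in? yes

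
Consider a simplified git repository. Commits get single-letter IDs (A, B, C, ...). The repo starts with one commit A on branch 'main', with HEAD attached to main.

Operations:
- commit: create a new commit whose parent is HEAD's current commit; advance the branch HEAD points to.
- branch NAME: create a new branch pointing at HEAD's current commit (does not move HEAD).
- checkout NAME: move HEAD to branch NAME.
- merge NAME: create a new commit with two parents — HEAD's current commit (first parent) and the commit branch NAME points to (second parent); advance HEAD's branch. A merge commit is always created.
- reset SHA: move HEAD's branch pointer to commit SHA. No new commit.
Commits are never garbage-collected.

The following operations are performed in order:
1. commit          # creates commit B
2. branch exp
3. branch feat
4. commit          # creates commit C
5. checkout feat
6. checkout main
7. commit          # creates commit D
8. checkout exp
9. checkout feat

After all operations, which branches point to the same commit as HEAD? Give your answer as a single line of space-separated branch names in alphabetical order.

Answer: exp feat

Derivation:
After op 1 (commit): HEAD=main@B [main=B]
After op 2 (branch): HEAD=main@B [exp=B main=B]
After op 3 (branch): HEAD=main@B [exp=B feat=B main=B]
After op 4 (commit): HEAD=main@C [exp=B feat=B main=C]
After op 5 (checkout): HEAD=feat@B [exp=B feat=B main=C]
After op 6 (checkout): HEAD=main@C [exp=B feat=B main=C]
After op 7 (commit): HEAD=main@D [exp=B feat=B main=D]
After op 8 (checkout): HEAD=exp@B [exp=B feat=B main=D]
After op 9 (checkout): HEAD=feat@B [exp=B feat=B main=D]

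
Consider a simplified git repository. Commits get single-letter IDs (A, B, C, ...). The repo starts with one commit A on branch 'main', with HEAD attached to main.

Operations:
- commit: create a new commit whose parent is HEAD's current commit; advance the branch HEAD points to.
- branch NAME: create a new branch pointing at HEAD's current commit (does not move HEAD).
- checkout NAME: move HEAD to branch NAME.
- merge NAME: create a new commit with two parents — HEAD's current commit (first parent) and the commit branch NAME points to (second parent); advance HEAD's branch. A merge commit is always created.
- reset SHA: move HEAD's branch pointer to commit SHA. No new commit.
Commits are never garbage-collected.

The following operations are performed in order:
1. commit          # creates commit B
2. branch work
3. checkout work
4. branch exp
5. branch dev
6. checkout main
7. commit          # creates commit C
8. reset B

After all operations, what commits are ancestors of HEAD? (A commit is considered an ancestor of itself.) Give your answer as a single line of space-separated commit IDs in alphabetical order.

Answer: A B

Derivation:
After op 1 (commit): HEAD=main@B [main=B]
After op 2 (branch): HEAD=main@B [main=B work=B]
After op 3 (checkout): HEAD=work@B [main=B work=B]
After op 4 (branch): HEAD=work@B [exp=B main=B work=B]
After op 5 (branch): HEAD=work@B [dev=B exp=B main=B work=B]
After op 6 (checkout): HEAD=main@B [dev=B exp=B main=B work=B]
After op 7 (commit): HEAD=main@C [dev=B exp=B main=C work=B]
After op 8 (reset): HEAD=main@B [dev=B exp=B main=B work=B]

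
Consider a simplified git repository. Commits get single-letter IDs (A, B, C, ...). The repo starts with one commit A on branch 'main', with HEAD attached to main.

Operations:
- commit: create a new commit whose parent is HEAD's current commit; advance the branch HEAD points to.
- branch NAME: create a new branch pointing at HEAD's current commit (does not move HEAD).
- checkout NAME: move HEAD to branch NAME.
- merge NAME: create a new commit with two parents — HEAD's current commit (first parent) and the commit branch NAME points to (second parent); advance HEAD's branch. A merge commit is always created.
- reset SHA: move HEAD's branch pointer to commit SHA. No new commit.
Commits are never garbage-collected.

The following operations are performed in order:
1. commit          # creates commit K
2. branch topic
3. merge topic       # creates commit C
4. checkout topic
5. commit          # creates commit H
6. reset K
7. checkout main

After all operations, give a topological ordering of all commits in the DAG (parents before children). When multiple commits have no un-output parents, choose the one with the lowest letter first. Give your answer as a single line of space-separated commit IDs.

After op 1 (commit): HEAD=main@K [main=K]
After op 2 (branch): HEAD=main@K [main=K topic=K]
After op 3 (merge): HEAD=main@C [main=C topic=K]
After op 4 (checkout): HEAD=topic@K [main=C topic=K]
After op 5 (commit): HEAD=topic@H [main=C topic=H]
After op 6 (reset): HEAD=topic@K [main=C topic=K]
After op 7 (checkout): HEAD=main@C [main=C topic=K]
commit A: parents=[]
commit C: parents=['K', 'K']
commit H: parents=['K']
commit K: parents=['A']

Answer: A K C H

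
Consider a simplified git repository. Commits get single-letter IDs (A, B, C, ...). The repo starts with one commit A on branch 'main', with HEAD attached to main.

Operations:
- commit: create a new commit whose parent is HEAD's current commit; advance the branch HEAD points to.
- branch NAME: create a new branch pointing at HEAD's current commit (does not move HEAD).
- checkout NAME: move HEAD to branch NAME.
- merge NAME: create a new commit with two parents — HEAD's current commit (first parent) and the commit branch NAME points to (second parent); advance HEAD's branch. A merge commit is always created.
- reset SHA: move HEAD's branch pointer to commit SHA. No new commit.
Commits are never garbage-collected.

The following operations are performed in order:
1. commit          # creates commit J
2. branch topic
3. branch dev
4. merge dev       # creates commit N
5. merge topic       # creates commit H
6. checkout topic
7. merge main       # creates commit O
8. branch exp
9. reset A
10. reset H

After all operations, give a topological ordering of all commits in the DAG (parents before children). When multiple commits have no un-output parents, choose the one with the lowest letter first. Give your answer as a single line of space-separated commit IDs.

After op 1 (commit): HEAD=main@J [main=J]
After op 2 (branch): HEAD=main@J [main=J topic=J]
After op 3 (branch): HEAD=main@J [dev=J main=J topic=J]
After op 4 (merge): HEAD=main@N [dev=J main=N topic=J]
After op 5 (merge): HEAD=main@H [dev=J main=H topic=J]
After op 6 (checkout): HEAD=topic@J [dev=J main=H topic=J]
After op 7 (merge): HEAD=topic@O [dev=J main=H topic=O]
After op 8 (branch): HEAD=topic@O [dev=J exp=O main=H topic=O]
After op 9 (reset): HEAD=topic@A [dev=J exp=O main=H topic=A]
After op 10 (reset): HEAD=topic@H [dev=J exp=O main=H topic=H]
commit A: parents=[]
commit H: parents=['N', 'J']
commit J: parents=['A']
commit N: parents=['J', 'J']
commit O: parents=['J', 'H']

Answer: A J N H O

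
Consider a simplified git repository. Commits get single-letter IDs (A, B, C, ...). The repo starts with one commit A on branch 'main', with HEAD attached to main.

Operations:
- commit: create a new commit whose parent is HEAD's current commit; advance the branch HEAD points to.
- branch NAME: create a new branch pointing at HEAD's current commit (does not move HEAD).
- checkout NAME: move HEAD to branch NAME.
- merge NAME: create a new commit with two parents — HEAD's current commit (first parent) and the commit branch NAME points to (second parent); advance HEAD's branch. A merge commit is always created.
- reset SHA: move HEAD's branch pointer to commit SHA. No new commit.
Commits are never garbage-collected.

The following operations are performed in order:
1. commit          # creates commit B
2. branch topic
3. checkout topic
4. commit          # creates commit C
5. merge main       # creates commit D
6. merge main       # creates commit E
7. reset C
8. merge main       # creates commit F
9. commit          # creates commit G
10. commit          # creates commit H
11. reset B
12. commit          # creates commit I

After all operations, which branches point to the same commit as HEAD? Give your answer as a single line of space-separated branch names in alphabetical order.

After op 1 (commit): HEAD=main@B [main=B]
After op 2 (branch): HEAD=main@B [main=B topic=B]
After op 3 (checkout): HEAD=topic@B [main=B topic=B]
After op 4 (commit): HEAD=topic@C [main=B topic=C]
After op 5 (merge): HEAD=topic@D [main=B topic=D]
After op 6 (merge): HEAD=topic@E [main=B topic=E]
After op 7 (reset): HEAD=topic@C [main=B topic=C]
After op 8 (merge): HEAD=topic@F [main=B topic=F]
After op 9 (commit): HEAD=topic@G [main=B topic=G]
After op 10 (commit): HEAD=topic@H [main=B topic=H]
After op 11 (reset): HEAD=topic@B [main=B topic=B]
After op 12 (commit): HEAD=topic@I [main=B topic=I]

Answer: topic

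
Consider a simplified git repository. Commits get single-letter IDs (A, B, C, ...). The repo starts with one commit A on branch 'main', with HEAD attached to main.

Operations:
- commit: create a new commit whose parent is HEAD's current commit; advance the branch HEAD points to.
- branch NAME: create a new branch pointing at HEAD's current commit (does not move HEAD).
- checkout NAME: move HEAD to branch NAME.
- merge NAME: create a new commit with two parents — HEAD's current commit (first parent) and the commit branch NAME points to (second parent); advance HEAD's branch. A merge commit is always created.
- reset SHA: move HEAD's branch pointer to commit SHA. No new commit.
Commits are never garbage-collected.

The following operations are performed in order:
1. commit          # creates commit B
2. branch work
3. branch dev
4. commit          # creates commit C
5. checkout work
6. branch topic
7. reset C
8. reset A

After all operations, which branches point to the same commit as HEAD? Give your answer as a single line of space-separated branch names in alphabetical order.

Answer: work

Derivation:
After op 1 (commit): HEAD=main@B [main=B]
After op 2 (branch): HEAD=main@B [main=B work=B]
After op 3 (branch): HEAD=main@B [dev=B main=B work=B]
After op 4 (commit): HEAD=main@C [dev=B main=C work=B]
After op 5 (checkout): HEAD=work@B [dev=B main=C work=B]
After op 6 (branch): HEAD=work@B [dev=B main=C topic=B work=B]
After op 7 (reset): HEAD=work@C [dev=B main=C topic=B work=C]
After op 8 (reset): HEAD=work@A [dev=B main=C topic=B work=A]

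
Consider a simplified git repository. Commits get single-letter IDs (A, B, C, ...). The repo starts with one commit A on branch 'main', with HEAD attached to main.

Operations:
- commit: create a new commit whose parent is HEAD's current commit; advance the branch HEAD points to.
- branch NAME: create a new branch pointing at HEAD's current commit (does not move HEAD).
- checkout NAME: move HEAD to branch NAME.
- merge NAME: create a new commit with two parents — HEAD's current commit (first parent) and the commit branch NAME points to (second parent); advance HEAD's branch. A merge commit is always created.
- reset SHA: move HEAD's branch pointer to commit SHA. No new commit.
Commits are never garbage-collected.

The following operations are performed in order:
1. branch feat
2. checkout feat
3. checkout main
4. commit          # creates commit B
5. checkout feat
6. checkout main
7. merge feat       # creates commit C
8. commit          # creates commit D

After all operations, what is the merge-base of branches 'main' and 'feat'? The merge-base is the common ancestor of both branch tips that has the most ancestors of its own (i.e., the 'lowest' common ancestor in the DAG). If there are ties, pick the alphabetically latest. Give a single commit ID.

Answer: A

Derivation:
After op 1 (branch): HEAD=main@A [feat=A main=A]
After op 2 (checkout): HEAD=feat@A [feat=A main=A]
After op 3 (checkout): HEAD=main@A [feat=A main=A]
After op 4 (commit): HEAD=main@B [feat=A main=B]
After op 5 (checkout): HEAD=feat@A [feat=A main=B]
After op 6 (checkout): HEAD=main@B [feat=A main=B]
After op 7 (merge): HEAD=main@C [feat=A main=C]
After op 8 (commit): HEAD=main@D [feat=A main=D]
ancestors(main=D): ['A', 'B', 'C', 'D']
ancestors(feat=A): ['A']
common: ['A']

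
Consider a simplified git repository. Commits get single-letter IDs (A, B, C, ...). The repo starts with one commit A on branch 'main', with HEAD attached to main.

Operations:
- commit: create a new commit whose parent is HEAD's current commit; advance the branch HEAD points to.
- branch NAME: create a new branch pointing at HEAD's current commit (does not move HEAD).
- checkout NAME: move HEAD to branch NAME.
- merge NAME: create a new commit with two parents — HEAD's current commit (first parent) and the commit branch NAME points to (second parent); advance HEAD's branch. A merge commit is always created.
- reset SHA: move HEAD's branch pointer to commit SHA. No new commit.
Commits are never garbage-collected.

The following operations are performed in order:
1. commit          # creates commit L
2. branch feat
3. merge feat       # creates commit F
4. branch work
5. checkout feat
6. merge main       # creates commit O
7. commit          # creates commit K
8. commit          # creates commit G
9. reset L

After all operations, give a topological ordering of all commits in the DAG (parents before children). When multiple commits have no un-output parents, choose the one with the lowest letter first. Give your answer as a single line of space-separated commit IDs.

Answer: A L F O K G

Derivation:
After op 1 (commit): HEAD=main@L [main=L]
After op 2 (branch): HEAD=main@L [feat=L main=L]
After op 3 (merge): HEAD=main@F [feat=L main=F]
After op 4 (branch): HEAD=main@F [feat=L main=F work=F]
After op 5 (checkout): HEAD=feat@L [feat=L main=F work=F]
After op 6 (merge): HEAD=feat@O [feat=O main=F work=F]
After op 7 (commit): HEAD=feat@K [feat=K main=F work=F]
After op 8 (commit): HEAD=feat@G [feat=G main=F work=F]
After op 9 (reset): HEAD=feat@L [feat=L main=F work=F]
commit A: parents=[]
commit F: parents=['L', 'L']
commit G: parents=['K']
commit K: parents=['O']
commit L: parents=['A']
commit O: parents=['L', 'F']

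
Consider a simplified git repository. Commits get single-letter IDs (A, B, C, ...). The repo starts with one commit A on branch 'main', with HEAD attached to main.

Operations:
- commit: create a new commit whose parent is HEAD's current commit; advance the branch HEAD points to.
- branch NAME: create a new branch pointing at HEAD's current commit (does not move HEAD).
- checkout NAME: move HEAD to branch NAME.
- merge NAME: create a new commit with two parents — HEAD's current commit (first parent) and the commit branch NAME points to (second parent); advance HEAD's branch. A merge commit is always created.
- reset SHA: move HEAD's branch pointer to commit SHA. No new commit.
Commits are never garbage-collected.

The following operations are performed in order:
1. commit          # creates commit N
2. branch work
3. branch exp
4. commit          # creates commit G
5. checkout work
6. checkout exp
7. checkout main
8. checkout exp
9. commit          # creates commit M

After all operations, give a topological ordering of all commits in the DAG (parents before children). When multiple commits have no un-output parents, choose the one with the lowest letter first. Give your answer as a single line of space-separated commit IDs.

Answer: A N G M

Derivation:
After op 1 (commit): HEAD=main@N [main=N]
After op 2 (branch): HEAD=main@N [main=N work=N]
After op 3 (branch): HEAD=main@N [exp=N main=N work=N]
After op 4 (commit): HEAD=main@G [exp=N main=G work=N]
After op 5 (checkout): HEAD=work@N [exp=N main=G work=N]
After op 6 (checkout): HEAD=exp@N [exp=N main=G work=N]
After op 7 (checkout): HEAD=main@G [exp=N main=G work=N]
After op 8 (checkout): HEAD=exp@N [exp=N main=G work=N]
After op 9 (commit): HEAD=exp@M [exp=M main=G work=N]
commit A: parents=[]
commit G: parents=['N']
commit M: parents=['N']
commit N: parents=['A']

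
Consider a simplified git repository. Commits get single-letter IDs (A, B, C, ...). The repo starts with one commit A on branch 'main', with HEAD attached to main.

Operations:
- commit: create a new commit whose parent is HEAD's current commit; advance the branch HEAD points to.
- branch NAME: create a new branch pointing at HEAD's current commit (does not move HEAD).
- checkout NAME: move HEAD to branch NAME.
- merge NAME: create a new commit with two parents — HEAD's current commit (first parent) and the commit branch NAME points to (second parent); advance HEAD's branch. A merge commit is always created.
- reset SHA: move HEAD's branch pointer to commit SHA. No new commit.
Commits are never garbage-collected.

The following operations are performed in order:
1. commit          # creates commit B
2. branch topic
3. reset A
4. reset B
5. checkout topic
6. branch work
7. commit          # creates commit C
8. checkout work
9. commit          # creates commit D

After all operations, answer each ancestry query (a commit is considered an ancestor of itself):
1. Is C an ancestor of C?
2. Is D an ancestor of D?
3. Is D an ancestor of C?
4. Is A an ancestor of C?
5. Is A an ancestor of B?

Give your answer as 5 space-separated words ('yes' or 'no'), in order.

Answer: yes yes no yes yes

Derivation:
After op 1 (commit): HEAD=main@B [main=B]
After op 2 (branch): HEAD=main@B [main=B topic=B]
After op 3 (reset): HEAD=main@A [main=A topic=B]
After op 4 (reset): HEAD=main@B [main=B topic=B]
After op 5 (checkout): HEAD=topic@B [main=B topic=B]
After op 6 (branch): HEAD=topic@B [main=B topic=B work=B]
After op 7 (commit): HEAD=topic@C [main=B topic=C work=B]
After op 8 (checkout): HEAD=work@B [main=B topic=C work=B]
After op 9 (commit): HEAD=work@D [main=B topic=C work=D]
ancestors(C) = {A,B,C}; C in? yes
ancestors(D) = {A,B,D}; D in? yes
ancestors(C) = {A,B,C}; D in? no
ancestors(C) = {A,B,C}; A in? yes
ancestors(B) = {A,B}; A in? yes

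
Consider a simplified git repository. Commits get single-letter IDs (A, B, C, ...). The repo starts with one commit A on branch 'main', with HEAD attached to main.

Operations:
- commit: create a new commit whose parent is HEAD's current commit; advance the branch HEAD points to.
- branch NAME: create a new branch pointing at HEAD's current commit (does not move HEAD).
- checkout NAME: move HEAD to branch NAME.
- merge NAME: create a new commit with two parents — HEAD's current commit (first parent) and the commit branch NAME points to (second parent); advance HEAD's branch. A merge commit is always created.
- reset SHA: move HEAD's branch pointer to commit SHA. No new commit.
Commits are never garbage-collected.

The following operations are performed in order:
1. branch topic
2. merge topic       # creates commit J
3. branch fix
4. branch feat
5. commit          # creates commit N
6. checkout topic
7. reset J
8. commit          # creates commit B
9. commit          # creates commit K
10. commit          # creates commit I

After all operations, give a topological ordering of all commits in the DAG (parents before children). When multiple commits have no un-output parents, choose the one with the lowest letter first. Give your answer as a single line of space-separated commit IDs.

After op 1 (branch): HEAD=main@A [main=A topic=A]
After op 2 (merge): HEAD=main@J [main=J topic=A]
After op 3 (branch): HEAD=main@J [fix=J main=J topic=A]
After op 4 (branch): HEAD=main@J [feat=J fix=J main=J topic=A]
After op 5 (commit): HEAD=main@N [feat=J fix=J main=N topic=A]
After op 6 (checkout): HEAD=topic@A [feat=J fix=J main=N topic=A]
After op 7 (reset): HEAD=topic@J [feat=J fix=J main=N topic=J]
After op 8 (commit): HEAD=topic@B [feat=J fix=J main=N topic=B]
After op 9 (commit): HEAD=topic@K [feat=J fix=J main=N topic=K]
After op 10 (commit): HEAD=topic@I [feat=J fix=J main=N topic=I]
commit A: parents=[]
commit B: parents=['J']
commit I: parents=['K']
commit J: parents=['A', 'A']
commit K: parents=['B']
commit N: parents=['J']

Answer: A J B K I N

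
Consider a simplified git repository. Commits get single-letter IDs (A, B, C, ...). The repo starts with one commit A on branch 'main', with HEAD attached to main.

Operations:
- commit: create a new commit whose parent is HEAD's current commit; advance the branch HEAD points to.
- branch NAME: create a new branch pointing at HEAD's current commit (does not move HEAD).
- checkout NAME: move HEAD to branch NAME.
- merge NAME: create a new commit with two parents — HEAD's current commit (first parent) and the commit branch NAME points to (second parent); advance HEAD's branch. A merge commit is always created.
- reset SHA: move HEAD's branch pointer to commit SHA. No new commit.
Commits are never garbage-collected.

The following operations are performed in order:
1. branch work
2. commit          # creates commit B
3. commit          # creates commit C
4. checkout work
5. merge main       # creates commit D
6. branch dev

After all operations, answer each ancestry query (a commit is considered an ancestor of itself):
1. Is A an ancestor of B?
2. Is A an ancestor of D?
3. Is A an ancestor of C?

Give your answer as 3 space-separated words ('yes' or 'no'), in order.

After op 1 (branch): HEAD=main@A [main=A work=A]
After op 2 (commit): HEAD=main@B [main=B work=A]
After op 3 (commit): HEAD=main@C [main=C work=A]
After op 4 (checkout): HEAD=work@A [main=C work=A]
After op 5 (merge): HEAD=work@D [main=C work=D]
After op 6 (branch): HEAD=work@D [dev=D main=C work=D]
ancestors(B) = {A,B}; A in? yes
ancestors(D) = {A,B,C,D}; A in? yes
ancestors(C) = {A,B,C}; A in? yes

Answer: yes yes yes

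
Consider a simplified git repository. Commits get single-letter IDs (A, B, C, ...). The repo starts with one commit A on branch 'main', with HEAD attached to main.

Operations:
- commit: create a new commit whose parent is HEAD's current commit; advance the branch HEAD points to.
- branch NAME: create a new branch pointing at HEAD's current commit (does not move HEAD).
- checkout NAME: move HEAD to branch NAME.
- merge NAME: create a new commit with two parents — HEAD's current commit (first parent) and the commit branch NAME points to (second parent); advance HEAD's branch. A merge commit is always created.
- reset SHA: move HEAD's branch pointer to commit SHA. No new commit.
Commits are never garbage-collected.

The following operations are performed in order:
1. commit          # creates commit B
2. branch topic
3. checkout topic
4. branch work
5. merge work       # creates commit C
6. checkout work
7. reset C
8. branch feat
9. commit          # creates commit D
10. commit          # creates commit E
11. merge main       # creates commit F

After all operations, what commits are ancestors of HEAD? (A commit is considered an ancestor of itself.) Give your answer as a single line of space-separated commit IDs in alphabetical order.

After op 1 (commit): HEAD=main@B [main=B]
After op 2 (branch): HEAD=main@B [main=B topic=B]
After op 3 (checkout): HEAD=topic@B [main=B topic=B]
After op 4 (branch): HEAD=topic@B [main=B topic=B work=B]
After op 5 (merge): HEAD=topic@C [main=B topic=C work=B]
After op 6 (checkout): HEAD=work@B [main=B topic=C work=B]
After op 7 (reset): HEAD=work@C [main=B topic=C work=C]
After op 8 (branch): HEAD=work@C [feat=C main=B topic=C work=C]
After op 9 (commit): HEAD=work@D [feat=C main=B topic=C work=D]
After op 10 (commit): HEAD=work@E [feat=C main=B topic=C work=E]
After op 11 (merge): HEAD=work@F [feat=C main=B topic=C work=F]

Answer: A B C D E F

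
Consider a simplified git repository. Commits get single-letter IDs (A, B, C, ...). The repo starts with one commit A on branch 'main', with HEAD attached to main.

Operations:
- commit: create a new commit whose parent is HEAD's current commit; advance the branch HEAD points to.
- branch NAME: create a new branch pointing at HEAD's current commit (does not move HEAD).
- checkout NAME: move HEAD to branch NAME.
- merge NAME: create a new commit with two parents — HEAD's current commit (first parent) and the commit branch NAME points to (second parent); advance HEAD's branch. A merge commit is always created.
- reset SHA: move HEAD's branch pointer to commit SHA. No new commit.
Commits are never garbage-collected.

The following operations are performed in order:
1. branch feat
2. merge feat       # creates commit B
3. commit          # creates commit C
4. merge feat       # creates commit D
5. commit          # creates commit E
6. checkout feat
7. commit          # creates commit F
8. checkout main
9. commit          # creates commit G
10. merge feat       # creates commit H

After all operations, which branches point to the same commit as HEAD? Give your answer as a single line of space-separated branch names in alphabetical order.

After op 1 (branch): HEAD=main@A [feat=A main=A]
After op 2 (merge): HEAD=main@B [feat=A main=B]
After op 3 (commit): HEAD=main@C [feat=A main=C]
After op 4 (merge): HEAD=main@D [feat=A main=D]
After op 5 (commit): HEAD=main@E [feat=A main=E]
After op 6 (checkout): HEAD=feat@A [feat=A main=E]
After op 7 (commit): HEAD=feat@F [feat=F main=E]
After op 8 (checkout): HEAD=main@E [feat=F main=E]
After op 9 (commit): HEAD=main@G [feat=F main=G]
After op 10 (merge): HEAD=main@H [feat=F main=H]

Answer: main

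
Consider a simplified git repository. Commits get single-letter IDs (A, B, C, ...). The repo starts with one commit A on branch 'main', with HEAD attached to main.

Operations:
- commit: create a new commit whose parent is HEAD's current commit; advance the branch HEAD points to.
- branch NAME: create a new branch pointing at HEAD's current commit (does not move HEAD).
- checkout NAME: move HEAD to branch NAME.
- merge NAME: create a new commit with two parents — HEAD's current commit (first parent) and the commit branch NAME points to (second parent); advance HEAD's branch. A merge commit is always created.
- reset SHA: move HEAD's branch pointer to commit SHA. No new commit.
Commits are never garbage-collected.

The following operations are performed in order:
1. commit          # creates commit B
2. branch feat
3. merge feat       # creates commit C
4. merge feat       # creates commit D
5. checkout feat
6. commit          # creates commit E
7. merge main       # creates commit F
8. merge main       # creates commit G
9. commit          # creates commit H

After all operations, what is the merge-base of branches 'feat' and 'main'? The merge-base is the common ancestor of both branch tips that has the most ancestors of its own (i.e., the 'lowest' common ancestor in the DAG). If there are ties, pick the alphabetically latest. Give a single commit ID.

After op 1 (commit): HEAD=main@B [main=B]
After op 2 (branch): HEAD=main@B [feat=B main=B]
After op 3 (merge): HEAD=main@C [feat=B main=C]
After op 4 (merge): HEAD=main@D [feat=B main=D]
After op 5 (checkout): HEAD=feat@B [feat=B main=D]
After op 6 (commit): HEAD=feat@E [feat=E main=D]
After op 7 (merge): HEAD=feat@F [feat=F main=D]
After op 8 (merge): HEAD=feat@G [feat=G main=D]
After op 9 (commit): HEAD=feat@H [feat=H main=D]
ancestors(feat=H): ['A', 'B', 'C', 'D', 'E', 'F', 'G', 'H']
ancestors(main=D): ['A', 'B', 'C', 'D']
common: ['A', 'B', 'C', 'D']

Answer: D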